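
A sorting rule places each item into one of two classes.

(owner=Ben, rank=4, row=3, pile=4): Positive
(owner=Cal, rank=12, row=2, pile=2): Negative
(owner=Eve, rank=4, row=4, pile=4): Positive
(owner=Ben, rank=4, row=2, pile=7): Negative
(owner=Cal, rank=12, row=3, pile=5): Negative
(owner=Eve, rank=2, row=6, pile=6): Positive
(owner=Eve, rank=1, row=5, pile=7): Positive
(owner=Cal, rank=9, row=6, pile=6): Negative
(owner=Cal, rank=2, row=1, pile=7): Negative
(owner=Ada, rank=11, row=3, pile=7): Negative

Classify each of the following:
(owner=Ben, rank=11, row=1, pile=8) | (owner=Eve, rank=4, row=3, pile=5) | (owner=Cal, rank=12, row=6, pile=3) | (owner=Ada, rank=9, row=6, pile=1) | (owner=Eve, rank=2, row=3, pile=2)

Negative, Positive, Negative, Negative, Positive

All 'Positive' examples share one property — rank ≤ 4 AND row ≥ 3 — and every 'Negative' example lacks it.
(owner=Ben, rank=11, row=1, pile=8): Negative (rank = 11, row = 1). (owner=Eve, rank=4, row=3, pile=5): Positive (rank = 4, row = 3). (owner=Cal, rank=12, row=6, pile=3): Negative (rank = 12, row = 6). (owner=Ada, rank=9, row=6, pile=1): Negative (rank = 9, row = 6). (owner=Eve, rank=2, row=3, pile=2): Positive (rank = 2, row = 3).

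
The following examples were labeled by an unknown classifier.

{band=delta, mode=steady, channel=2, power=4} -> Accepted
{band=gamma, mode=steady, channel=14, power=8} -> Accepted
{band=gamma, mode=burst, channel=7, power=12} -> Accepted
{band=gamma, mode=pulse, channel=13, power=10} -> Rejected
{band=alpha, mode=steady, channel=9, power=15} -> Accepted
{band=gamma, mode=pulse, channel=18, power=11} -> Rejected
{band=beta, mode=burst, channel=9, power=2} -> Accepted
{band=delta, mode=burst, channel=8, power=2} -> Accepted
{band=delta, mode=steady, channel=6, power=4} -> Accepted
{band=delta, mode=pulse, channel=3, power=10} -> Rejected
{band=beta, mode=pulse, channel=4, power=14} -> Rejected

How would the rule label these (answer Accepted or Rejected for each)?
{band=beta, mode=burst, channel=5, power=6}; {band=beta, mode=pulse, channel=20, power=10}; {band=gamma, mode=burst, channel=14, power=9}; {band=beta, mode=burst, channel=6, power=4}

'Accepted' ⟺ mode is not pulse.
{band=beta, mode=burst, channel=5, power=6}: mode is burst, qualifies → Accepted. {band=beta, mode=pulse, channel=20, power=10}: mode is pulse, does not fit → Rejected. {band=gamma, mode=burst, channel=14, power=9}: mode is burst, qualifies → Accepted. {band=beta, mode=burst, channel=6, power=4}: mode is burst, qualifies → Accepted.

Accepted, Rejected, Accepted, Accepted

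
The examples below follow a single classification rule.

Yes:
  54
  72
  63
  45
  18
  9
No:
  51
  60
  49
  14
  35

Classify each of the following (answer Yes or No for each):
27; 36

All 'Yes' examples share one property — multiple of 9 — and every 'No' example lacks it.
Yes: 27, since 27 = 9·3.
Yes: 36, since 36 = 9·4.

Yes, Yes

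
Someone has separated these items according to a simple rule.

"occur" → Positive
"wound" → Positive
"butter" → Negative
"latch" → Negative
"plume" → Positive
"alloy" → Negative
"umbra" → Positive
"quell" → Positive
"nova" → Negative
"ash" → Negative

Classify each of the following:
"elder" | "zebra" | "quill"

The pattern is that an item is 'Positive' exactly when: odd length AND contains 'u'.
"elder" — length 5, no 'u', hence Negative.
"zebra" — length 5, no 'u', hence Negative.
"quill" — length 5, has 'u', hence Positive.

Negative, Negative, Positive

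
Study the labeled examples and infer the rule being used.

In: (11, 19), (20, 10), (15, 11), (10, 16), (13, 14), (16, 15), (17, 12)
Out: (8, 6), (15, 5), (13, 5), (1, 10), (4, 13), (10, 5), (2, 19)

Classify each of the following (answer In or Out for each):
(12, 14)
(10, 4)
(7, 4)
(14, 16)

In, Out, Out, In

The classifier is using: sum ≥ 26.
(12, 14) — 12+14 = 26, hence In. (10, 4) — 10+4 = 14, hence Out. (7, 4) — 7+4 = 11, hence Out. (14, 16) — 14+16 = 30, hence In.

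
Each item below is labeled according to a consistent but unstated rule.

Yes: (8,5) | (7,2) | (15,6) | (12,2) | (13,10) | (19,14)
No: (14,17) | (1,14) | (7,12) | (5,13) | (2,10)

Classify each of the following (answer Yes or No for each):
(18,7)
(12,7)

Yes, Yes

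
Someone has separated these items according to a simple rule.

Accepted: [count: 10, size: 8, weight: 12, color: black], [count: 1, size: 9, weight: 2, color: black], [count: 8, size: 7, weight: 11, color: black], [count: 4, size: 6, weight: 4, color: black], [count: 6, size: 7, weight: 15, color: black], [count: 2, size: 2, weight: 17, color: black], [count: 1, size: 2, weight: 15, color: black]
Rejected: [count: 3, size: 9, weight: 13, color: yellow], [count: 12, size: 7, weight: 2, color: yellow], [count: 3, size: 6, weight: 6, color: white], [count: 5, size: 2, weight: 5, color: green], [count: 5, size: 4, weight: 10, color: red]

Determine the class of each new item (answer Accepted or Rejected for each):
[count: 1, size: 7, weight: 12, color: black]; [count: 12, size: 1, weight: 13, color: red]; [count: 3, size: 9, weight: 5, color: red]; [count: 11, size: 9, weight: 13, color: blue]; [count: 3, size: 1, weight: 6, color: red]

The common property of the 'Accepted' items is: color is black. No 'Rejected' item has it.
[count: 1, size: 7, weight: 12, color: black] — color is black, hence Accepted.
[count: 12, size: 1, weight: 13, color: red] — color is red, hence Rejected.
[count: 3, size: 9, weight: 5, color: red] — color is red, hence Rejected.
[count: 11, size: 9, weight: 13, color: blue] — color is blue, hence Rejected.
[count: 3, size: 1, weight: 6, color: red] — color is red, hence Rejected.

Accepted, Rejected, Rejected, Rejected, Rejected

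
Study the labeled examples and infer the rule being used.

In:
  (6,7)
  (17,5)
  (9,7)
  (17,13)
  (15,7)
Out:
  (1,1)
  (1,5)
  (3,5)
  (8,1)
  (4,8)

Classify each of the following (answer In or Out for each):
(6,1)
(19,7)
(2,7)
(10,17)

Out, In, Out, In

'In' ⟺ sum ≥ 13.
Out: (6,1), since 6+1 = 7. In: (19,7), since 19+7 = 26. Out: (2,7), since 2+7 = 9. In: (10,17), since 10+17 = 27.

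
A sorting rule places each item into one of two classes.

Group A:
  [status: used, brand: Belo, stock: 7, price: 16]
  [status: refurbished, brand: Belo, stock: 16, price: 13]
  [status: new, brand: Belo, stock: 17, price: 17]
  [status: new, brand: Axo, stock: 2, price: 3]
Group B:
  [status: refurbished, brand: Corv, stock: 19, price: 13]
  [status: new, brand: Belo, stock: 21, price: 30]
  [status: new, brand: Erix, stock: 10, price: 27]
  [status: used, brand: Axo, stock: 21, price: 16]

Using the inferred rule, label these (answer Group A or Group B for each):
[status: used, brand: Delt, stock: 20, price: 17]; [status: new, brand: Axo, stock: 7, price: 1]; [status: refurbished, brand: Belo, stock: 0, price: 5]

Every 'Group A' example satisfies: stock ≤ 17 AND price ≤ 17. None of the 'Group B' examples do.
[status: used, brand: Delt, stock: 20, price: 17]: Group B (stock = 20, price = 17). [status: new, brand: Axo, stock: 7, price: 1]: Group A (stock = 7, price = 1). [status: refurbished, brand: Belo, stock: 0, price: 5]: Group A (stock = 0, price = 5).

Group B, Group A, Group A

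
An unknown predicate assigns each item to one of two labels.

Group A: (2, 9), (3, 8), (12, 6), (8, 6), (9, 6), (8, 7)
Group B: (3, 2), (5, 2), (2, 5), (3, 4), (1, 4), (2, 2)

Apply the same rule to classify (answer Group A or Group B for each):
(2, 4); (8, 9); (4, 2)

All 'Group A' examples share one property — sum ≥ 11 — and every 'Group B' example lacks it.
(2, 4): Group B (2+4 = 6).
(8, 9): Group A (8+9 = 17).
(4, 2): Group B (4+2 = 6).

Group B, Group A, Group B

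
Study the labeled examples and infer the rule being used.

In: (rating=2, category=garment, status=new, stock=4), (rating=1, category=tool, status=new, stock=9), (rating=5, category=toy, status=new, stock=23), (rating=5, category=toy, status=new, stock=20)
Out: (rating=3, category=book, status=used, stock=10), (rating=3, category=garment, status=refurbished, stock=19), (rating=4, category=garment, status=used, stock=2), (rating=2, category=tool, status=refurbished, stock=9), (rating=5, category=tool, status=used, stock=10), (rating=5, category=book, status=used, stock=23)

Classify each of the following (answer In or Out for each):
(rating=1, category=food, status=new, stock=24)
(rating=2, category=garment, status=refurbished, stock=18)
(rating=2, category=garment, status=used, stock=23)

The rule appears to be: status is new.

In, Out, Out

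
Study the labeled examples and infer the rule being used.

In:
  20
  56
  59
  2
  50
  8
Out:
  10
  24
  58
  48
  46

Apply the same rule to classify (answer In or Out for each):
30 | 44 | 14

Out, In, In

Comparing the two groups points to one rule — ≡ 2 (mod 3).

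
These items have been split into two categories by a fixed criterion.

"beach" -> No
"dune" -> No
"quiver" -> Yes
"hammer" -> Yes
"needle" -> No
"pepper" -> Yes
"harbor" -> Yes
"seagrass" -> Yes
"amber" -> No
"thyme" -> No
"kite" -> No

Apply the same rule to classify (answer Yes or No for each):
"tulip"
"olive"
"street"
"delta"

No, No, Yes, No

'Yes' ⟺ even length AND contains 'r'.
No: "tulip", since length 5, no 'r'. No: "olive", since length 5, no 'r'. Yes: "street", since length 6, has 'r'. No: "delta", since length 5, no 'r'.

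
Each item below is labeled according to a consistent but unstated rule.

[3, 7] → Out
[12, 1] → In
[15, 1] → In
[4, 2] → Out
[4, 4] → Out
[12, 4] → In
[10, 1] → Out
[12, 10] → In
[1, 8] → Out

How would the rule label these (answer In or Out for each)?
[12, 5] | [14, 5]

The simplest hypothesis consistent with all the labels is: sum ≥ 13.
[12, 5] → 12+5 = 17 → In. [14, 5] → 14+5 = 19 → In.

In, In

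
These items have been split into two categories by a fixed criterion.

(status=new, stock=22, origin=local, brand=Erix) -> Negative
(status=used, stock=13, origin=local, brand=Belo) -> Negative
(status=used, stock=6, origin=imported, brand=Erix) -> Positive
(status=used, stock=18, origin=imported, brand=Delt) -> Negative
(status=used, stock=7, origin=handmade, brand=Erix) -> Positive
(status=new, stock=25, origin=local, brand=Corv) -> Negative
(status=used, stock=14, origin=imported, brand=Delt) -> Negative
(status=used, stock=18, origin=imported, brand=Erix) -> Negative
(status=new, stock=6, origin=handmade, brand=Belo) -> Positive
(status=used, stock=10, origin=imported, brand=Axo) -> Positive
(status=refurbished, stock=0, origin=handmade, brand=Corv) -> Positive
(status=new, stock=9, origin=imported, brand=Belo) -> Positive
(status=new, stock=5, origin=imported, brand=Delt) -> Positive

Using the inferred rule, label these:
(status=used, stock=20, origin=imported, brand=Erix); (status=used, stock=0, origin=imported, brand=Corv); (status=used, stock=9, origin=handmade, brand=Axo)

'Positive' ⟺ stock ≤ 10.
Negative: (status=used, stock=20, origin=imported, brand=Erix), since stock = 20. Positive: (status=used, stock=0, origin=imported, brand=Corv), since stock = 0. Positive: (status=used, stock=9, origin=handmade, brand=Axo), since stock = 9.

Negative, Positive, Positive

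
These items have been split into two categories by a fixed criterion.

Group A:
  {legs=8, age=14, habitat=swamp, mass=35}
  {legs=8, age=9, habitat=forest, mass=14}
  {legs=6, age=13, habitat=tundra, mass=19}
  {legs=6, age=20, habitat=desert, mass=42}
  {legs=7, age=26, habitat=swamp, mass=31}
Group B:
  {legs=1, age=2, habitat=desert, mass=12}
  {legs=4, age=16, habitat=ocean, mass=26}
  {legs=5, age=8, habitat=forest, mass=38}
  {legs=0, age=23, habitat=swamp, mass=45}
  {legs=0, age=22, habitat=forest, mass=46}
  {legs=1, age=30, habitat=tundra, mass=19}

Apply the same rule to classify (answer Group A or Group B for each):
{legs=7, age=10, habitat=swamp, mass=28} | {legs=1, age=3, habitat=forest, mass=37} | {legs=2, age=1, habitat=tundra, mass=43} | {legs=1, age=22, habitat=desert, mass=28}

The simplest hypothesis consistent with all the labels is: legs ≥ 6.
{legs=7, age=10, habitat=swamp, mass=28}: legs = 7, satisfies this → Group A. {legs=1, age=3, habitat=forest, mass=37}: legs = 1, fails this test → Group B. {legs=2, age=1, habitat=tundra, mass=43}: legs = 2, fails this test → Group B. {legs=1, age=22, habitat=desert, mass=28}: legs = 1, fails this test → Group B.

Group A, Group B, Group B, Group B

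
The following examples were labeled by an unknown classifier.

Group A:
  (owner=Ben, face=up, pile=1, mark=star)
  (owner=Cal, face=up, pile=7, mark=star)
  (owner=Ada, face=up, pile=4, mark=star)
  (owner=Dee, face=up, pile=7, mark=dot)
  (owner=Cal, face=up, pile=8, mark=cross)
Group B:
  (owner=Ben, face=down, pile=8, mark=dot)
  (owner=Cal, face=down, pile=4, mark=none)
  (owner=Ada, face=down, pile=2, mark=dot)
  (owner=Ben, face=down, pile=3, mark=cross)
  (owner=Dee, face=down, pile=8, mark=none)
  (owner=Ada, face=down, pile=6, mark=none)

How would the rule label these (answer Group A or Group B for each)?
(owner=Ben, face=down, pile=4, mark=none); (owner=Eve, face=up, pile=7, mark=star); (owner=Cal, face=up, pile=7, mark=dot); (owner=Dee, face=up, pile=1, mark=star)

One predicate separates the groups cleanly: face is up.
(owner=Ben, face=down, pile=4, mark=none): face is down, doesn't match → Group B. (owner=Eve, face=up, pile=7, mark=star): face is up, meets the rule → Group A. (owner=Cal, face=up, pile=7, mark=dot): face is up, meets the rule → Group A. (owner=Dee, face=up, pile=1, mark=star): face is up, meets the rule → Group A.

Group B, Group A, Group A, Group A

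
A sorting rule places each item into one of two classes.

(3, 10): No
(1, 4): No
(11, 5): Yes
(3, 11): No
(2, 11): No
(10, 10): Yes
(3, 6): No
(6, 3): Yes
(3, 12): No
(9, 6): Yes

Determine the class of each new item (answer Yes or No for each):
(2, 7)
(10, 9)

No, Yes

The common property of the 'Yes' items is: first ≥ 4. No 'No' item has it.
No: (2, 7), since first 2. Yes: (10, 9), since first 10.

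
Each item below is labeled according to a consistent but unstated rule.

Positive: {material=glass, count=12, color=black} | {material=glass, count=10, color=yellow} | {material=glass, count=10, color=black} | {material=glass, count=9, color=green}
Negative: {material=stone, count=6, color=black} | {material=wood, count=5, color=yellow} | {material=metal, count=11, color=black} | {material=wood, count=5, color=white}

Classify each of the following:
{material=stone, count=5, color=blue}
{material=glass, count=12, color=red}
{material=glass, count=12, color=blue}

Negative, Positive, Positive

The classifier is using: material is glass.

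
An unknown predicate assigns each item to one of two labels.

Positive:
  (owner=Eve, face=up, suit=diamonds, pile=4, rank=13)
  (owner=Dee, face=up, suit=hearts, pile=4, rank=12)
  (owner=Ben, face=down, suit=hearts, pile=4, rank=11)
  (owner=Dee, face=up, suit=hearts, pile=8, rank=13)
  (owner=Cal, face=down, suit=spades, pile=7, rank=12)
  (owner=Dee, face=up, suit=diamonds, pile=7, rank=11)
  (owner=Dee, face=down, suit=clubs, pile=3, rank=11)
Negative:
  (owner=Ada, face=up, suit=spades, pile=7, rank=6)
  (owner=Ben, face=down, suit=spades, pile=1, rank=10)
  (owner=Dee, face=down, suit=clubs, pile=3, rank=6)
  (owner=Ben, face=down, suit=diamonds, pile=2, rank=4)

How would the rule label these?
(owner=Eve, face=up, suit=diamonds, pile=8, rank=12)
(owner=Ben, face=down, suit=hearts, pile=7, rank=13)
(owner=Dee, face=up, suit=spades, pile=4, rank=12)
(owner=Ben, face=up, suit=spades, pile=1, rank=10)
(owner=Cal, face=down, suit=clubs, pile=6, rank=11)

Positive, Positive, Positive, Negative, Positive

The pattern is that an item is 'Positive' exactly when: rank ≥ 11.
(owner=Eve, face=up, suit=diamonds, pile=8, rank=12): rank = 12 — meets the rule, so Positive.
(owner=Ben, face=down, suit=hearts, pile=7, rank=13): rank = 13 — meets the rule, so Positive.
(owner=Dee, face=up, suit=spades, pile=4, rank=12): rank = 12 — meets the rule, so Positive.
(owner=Ben, face=up, suit=spades, pile=1, rank=10): rank = 10 — lacks this property, so Negative.
(owner=Cal, face=down, suit=clubs, pile=6, rank=11): rank = 11 — meets the rule, so Positive.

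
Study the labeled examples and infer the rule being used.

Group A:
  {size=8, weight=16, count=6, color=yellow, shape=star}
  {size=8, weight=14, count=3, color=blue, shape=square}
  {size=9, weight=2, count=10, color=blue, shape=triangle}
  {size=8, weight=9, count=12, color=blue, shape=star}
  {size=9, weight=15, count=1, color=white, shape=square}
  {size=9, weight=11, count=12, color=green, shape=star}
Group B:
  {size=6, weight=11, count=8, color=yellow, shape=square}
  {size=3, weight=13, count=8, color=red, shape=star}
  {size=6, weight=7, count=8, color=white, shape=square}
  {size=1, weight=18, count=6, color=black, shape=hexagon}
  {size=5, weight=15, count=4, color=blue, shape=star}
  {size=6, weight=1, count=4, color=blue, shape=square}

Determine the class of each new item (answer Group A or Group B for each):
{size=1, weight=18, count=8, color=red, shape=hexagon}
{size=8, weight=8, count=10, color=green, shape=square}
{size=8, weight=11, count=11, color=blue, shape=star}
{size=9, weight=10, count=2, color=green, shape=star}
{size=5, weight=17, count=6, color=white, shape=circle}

The classifier is using: size ≥ 8.
{size=1, weight=18, count=8, color=red, shape=hexagon}: size = 1, lacks this property → Group B. {size=8, weight=8, count=10, color=green, shape=square}: size = 8, satisfies this → Group A. {size=8, weight=11, count=11, color=blue, shape=star}: size = 8, satisfies this → Group A. {size=9, weight=10, count=2, color=green, shape=star}: size = 9, satisfies this → Group A. {size=5, weight=17, count=6, color=white, shape=circle}: size = 5, lacks this property → Group B.

Group B, Group A, Group A, Group A, Group B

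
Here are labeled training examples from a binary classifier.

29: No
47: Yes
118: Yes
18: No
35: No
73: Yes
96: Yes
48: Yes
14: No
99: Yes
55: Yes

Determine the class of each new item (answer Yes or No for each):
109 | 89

Yes, Yes

Rule: at least 47. This holds for each 'Yes' example and fails for each 'No' one.
Yes: 109, since 109 ≥ 47.
Yes: 89, since 89 ≥ 47.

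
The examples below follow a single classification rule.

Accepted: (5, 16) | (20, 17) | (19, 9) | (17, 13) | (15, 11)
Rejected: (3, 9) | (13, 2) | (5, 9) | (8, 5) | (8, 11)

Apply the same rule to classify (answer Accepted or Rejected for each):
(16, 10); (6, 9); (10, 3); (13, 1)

The simplest hypothesis consistent with all the labels is: sum ≥ 21.

Accepted, Rejected, Rejected, Rejected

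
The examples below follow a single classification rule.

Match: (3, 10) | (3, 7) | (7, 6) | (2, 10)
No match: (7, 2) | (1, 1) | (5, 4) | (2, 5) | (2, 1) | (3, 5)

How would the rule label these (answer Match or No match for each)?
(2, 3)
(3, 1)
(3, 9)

A rule that fits every label: sum ≥ 10 — true of each 'Match' example, false of each 'No match' one.
(2, 3) → 2+3 = 5 → No match. (3, 1) → 3+1 = 4 → No match. (3, 9) → 3+9 = 12 → Match.

No match, No match, Match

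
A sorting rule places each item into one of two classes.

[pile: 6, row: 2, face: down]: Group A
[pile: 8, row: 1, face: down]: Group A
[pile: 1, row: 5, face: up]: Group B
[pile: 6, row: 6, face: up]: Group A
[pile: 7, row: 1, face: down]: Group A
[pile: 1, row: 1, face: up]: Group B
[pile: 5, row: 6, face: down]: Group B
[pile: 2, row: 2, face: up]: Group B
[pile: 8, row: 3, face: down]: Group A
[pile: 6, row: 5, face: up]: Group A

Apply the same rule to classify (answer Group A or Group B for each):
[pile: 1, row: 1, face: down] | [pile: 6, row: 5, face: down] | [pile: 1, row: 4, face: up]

The distinguishing property — pile ≥ 6 — holds for all the 'Group A' cases and none of the 'Group B' cases.
[pile: 1, row: 1, face: down]: pile = 1, lacks this property → Group B. [pile: 6, row: 5, face: down]: pile = 6, meets the rule → Group A. [pile: 1, row: 4, face: up]: pile = 1, lacks this property → Group B.

Group B, Group A, Group B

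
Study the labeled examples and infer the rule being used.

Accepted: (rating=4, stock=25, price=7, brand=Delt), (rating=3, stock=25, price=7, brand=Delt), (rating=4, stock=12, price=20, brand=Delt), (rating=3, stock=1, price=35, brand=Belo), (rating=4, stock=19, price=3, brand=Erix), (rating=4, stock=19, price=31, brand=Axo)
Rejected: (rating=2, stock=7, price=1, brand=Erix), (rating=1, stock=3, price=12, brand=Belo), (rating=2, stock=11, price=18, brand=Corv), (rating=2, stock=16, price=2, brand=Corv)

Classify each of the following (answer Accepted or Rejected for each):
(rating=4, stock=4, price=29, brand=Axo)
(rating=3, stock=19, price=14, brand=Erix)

One predicate separates the groups cleanly: rating ≥ 3.
(rating=4, stock=4, price=29, brand=Axo): rating = 4, qualifies → Accepted.
(rating=3, stock=19, price=14, brand=Erix): rating = 3, qualifies → Accepted.

Accepted, Accepted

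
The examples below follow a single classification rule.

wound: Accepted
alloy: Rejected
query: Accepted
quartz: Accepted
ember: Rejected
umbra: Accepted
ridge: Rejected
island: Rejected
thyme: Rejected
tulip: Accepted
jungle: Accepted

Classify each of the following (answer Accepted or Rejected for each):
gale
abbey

Rejected, Rejected

The distinguishing property — contains 'u' — holds for all the 'Accepted' cases and none of the 'Rejected' cases.
gale → no 'u' → Rejected. abbey → no 'u' → Rejected.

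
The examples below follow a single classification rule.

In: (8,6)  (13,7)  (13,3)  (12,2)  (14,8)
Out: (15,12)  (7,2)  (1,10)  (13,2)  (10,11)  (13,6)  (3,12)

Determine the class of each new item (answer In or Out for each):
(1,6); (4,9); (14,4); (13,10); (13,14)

Out, Out, In, Out, Out

The common property of the 'In' items is: sum is even. No 'Out' item has it.
(1,6) — 1+6 = 7, hence Out. (4,9) — 4+9 = 13, hence Out. (14,4) — 14+4 = 18, hence In. (13,10) — 13+10 = 23, hence Out. (13,14) — 13+14 = 27, hence Out.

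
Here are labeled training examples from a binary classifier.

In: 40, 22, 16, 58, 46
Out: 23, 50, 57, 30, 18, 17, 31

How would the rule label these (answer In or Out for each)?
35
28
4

All 'In' examples share one property — ≡ 4 (mod 6) — and every 'Out' example lacks it.

Out, In, In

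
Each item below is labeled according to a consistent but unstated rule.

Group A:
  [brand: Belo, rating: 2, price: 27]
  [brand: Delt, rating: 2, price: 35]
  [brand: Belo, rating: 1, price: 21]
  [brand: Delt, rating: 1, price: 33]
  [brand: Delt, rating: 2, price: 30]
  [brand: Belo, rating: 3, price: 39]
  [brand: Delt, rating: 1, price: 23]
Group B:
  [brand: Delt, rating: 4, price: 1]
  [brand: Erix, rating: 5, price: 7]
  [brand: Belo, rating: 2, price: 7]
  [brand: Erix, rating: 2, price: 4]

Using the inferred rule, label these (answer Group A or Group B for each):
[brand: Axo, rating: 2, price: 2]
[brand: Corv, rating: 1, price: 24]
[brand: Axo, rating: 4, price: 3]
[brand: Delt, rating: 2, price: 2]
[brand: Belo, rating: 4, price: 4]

One predicate separates the groups cleanly: price ≥ 21.
Group B: [brand: Axo, rating: 2, price: 2], since price = 2. Group A: [brand: Corv, rating: 1, price: 24], since price = 24. Group B: [brand: Axo, rating: 4, price: 3], since price = 3. Group B: [brand: Delt, rating: 2, price: 2], since price = 2. Group B: [brand: Belo, rating: 4, price: 4], since price = 4.

Group B, Group A, Group B, Group B, Group B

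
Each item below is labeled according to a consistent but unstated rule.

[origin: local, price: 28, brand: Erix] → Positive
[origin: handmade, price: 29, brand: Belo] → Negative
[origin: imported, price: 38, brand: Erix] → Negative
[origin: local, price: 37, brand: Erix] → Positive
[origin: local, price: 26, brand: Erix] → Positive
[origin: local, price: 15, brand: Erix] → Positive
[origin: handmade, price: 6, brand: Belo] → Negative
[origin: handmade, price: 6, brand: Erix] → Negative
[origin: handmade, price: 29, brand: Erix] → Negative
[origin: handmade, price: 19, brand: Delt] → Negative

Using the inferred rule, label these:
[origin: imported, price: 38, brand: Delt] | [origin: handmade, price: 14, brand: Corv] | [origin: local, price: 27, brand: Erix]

The classifier is using: origin is local.
[origin: imported, price: 38, brand: Delt] → origin is imported → Negative.
[origin: handmade, price: 14, brand: Corv] → origin is handmade → Negative.
[origin: local, price: 27, brand: Erix] → origin is local → Positive.

Negative, Negative, Positive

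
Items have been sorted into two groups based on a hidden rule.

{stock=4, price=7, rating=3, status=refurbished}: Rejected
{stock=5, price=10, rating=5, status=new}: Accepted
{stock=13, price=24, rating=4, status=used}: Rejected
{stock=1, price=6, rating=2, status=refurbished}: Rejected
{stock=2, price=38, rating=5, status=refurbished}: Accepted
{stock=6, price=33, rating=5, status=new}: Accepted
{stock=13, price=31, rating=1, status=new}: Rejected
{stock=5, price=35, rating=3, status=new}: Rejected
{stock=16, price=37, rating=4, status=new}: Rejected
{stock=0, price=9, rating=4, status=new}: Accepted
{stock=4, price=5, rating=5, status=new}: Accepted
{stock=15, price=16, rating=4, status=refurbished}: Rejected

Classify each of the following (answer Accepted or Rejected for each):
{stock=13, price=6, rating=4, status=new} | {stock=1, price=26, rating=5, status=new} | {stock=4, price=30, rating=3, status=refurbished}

The rule appears to be: rating ≥ 4 AND stock ≤ 6.
{stock=13, price=6, rating=4, status=new} → rating = 4, stock = 13 → Rejected. {stock=1, price=26, rating=5, status=new} → rating = 5, stock = 1 → Accepted. {stock=4, price=30, rating=3, status=refurbished} → rating = 3, stock = 4 → Rejected.

Rejected, Accepted, Rejected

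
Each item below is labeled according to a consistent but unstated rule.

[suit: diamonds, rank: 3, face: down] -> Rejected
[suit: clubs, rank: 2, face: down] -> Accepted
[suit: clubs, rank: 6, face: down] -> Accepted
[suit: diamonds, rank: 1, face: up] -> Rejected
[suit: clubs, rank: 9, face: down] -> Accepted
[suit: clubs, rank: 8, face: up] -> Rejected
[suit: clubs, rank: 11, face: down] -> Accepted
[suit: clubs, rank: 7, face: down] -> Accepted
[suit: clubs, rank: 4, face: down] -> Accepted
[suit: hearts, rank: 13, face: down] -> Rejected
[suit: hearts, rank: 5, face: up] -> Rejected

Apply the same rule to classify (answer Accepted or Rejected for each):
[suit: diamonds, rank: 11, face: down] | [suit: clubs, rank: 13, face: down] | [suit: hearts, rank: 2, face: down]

The classifier is using: face is down AND suit is clubs.
[suit: diamonds, rank: 11, face: down]: face is down, suit is diamonds, doesn't match → Rejected. [suit: clubs, rank: 13, face: down]: face is down, suit is clubs, meets the rule → Accepted. [suit: hearts, rank: 2, face: down]: face is down, suit is hearts, doesn't match → Rejected.

Rejected, Accepted, Rejected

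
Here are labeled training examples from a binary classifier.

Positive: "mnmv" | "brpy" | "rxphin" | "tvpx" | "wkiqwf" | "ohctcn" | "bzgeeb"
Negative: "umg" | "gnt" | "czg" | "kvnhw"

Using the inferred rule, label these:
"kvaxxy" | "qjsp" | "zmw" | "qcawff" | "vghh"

Positive, Positive, Negative, Positive, Positive

Every 'Positive' example satisfies: even length. None of the 'Negative' examples do.
"kvaxxy": length 6, has this property → Positive. "qjsp": length 4, has this property → Positive. "zmw": length 3, fails this test → Negative. "qcawff": length 6, has this property → Positive. "vghh": length 4, has this property → Positive.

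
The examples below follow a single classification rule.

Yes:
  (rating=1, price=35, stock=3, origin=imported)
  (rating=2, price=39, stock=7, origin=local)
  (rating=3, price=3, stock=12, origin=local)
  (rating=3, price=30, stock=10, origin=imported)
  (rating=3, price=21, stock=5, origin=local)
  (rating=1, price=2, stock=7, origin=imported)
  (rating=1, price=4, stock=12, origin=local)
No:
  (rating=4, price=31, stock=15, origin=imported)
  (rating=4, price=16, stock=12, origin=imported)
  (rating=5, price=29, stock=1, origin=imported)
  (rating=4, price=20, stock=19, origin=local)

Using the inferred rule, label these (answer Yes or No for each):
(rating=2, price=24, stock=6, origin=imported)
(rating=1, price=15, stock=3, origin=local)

Yes, Yes

The pattern is that an item is 'Yes' exactly when: rating ≤ 3.
(rating=2, price=24, stock=6, origin=imported): rating = 2 — fits, so Yes. (rating=1, price=15, stock=3, origin=local): rating = 1 — fits, so Yes.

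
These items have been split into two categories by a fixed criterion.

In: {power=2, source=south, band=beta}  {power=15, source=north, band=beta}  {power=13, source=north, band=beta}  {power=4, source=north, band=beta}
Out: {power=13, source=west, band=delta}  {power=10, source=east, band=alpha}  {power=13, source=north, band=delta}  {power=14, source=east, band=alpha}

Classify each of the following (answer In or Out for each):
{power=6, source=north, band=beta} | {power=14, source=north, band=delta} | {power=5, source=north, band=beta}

Every 'In' example satisfies: band is beta. None of the 'Out' examples do.

In, Out, In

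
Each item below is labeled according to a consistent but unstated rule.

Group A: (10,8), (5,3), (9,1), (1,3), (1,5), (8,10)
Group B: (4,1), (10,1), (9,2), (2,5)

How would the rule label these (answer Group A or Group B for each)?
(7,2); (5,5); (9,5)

Group B, Group A, Group A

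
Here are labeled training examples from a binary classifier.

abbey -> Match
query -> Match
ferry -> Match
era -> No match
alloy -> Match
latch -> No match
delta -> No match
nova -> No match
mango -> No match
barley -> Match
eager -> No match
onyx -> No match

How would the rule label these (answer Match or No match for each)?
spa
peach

The common property of the 'Match' items is: ends with 'y'. No 'No match' item has it.
spa — ends with 'a', hence No match.
peach — ends with 'h', hence No match.

No match, No match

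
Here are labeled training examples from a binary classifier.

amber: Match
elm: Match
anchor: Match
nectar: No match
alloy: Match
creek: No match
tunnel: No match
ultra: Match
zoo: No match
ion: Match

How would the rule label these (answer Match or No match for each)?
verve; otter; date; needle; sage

Looking at the examples, the only property every 'Match' case has and every 'No match' case lacks is: starts with a vowel.
verve: No match (starts with 'v').
otter: Match (starts with 'o').
date: No match (starts with 'd').
needle: No match (starts with 'n').
sage: No match (starts with 's').

No match, Match, No match, No match, No match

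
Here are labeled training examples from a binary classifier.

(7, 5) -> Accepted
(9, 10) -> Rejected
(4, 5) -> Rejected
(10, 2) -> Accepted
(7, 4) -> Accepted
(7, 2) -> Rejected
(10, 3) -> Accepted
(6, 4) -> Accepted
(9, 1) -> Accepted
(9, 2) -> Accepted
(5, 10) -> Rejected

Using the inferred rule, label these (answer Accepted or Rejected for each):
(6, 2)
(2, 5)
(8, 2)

Rejected, Rejected, Accepted

The common property of the 'Accepted' items is: first > second AND sum ≥ 10. No 'Rejected' item has it.
(6, 2): Rejected (6 > 2, 6+2 = 8).
(2, 5): Rejected (2 < 5, 2+5 = 7).
(8, 2): Accepted (8 > 2, 8+2 = 10).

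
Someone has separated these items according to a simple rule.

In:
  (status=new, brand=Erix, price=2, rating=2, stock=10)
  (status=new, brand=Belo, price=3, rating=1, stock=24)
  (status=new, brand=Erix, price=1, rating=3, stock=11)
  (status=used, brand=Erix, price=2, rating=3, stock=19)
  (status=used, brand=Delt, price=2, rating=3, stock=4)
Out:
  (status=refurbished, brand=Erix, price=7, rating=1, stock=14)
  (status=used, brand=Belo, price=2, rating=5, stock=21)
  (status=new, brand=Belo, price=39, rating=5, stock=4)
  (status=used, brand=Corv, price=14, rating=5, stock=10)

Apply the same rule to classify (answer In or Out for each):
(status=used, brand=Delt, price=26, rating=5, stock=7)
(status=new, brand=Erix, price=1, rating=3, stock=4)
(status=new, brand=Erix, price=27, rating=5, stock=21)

Out, In, Out

Rule: rating ≤ 3 AND price ≤ 3. This holds for each 'In' example and fails for each 'Out' one.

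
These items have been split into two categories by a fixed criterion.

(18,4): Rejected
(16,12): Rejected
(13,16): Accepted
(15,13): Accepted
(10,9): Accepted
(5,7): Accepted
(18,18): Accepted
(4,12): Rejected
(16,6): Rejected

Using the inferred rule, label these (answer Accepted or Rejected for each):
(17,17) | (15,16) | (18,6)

Accepted, Accepted, Rejected

The common property of the 'Accepted' items is: |first − second| ≤ 3. No 'Rejected' item has it.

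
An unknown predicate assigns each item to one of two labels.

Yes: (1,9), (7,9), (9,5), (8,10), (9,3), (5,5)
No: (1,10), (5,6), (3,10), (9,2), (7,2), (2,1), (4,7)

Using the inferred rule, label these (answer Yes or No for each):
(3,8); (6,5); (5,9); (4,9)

No, No, Yes, No

The classifier is using: sum is even.
(3,8): No (3+8 = 11). (6,5): No (6+5 = 11). (5,9): Yes (5+9 = 14). (4,9): No (4+9 = 13).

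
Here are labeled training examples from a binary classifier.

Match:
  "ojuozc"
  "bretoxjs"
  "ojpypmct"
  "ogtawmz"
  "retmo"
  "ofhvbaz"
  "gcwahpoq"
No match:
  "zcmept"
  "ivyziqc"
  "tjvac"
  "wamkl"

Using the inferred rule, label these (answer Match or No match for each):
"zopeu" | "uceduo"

Match, Match

Comparing the two groups points to one rule — contains 'o'.
Match: "zopeu", since has 'o'.
Match: "uceduo", since has 'o'.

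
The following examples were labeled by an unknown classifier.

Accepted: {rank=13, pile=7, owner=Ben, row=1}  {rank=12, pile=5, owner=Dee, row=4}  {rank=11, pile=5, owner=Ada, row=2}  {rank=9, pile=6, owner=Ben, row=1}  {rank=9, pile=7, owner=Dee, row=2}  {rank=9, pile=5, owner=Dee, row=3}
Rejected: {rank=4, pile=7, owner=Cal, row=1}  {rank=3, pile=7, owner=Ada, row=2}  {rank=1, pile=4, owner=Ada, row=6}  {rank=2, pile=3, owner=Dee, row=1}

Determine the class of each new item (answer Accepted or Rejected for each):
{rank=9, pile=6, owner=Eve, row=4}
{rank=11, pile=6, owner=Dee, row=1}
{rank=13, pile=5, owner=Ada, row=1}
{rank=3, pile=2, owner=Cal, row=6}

All 'Accepted' examples share one property — rank ≥ 9 — and every 'Rejected' example lacks it.
{rank=9, pile=6, owner=Eve, row=4}: rank = 9, matches → Accepted. {rank=11, pile=6, owner=Dee, row=1}: rank = 11, matches → Accepted. {rank=13, pile=5, owner=Ada, row=1}: rank = 13, matches → Accepted. {rank=3, pile=2, owner=Cal, row=6}: rank = 3, does not satisfy this → Rejected.

Accepted, Accepted, Accepted, Rejected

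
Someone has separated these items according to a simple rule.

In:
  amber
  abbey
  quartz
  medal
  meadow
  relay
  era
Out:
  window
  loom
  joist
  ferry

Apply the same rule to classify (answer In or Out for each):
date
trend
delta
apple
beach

The pattern is that an item is 'In' exactly when: contains 'a'.
date — has 'a', hence In. trend — no 'a', hence Out. delta — has 'a', hence In. apple — has 'a', hence In. beach — has 'a', hence In.

In, Out, In, In, In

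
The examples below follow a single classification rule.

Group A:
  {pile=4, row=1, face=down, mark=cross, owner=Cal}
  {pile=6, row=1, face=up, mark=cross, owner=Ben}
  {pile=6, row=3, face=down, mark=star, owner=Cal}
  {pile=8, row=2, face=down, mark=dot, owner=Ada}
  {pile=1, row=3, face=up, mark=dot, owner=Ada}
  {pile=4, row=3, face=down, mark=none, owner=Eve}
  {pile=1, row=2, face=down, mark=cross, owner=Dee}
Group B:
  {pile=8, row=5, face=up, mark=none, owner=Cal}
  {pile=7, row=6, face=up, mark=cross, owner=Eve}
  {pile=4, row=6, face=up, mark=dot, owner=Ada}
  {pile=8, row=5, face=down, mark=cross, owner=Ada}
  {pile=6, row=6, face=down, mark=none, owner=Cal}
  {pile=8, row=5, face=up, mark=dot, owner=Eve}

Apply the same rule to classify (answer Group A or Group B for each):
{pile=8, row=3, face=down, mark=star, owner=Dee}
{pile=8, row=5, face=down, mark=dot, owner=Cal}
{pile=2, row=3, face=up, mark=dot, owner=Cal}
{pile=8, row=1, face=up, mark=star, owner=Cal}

Group A, Group B, Group A, Group A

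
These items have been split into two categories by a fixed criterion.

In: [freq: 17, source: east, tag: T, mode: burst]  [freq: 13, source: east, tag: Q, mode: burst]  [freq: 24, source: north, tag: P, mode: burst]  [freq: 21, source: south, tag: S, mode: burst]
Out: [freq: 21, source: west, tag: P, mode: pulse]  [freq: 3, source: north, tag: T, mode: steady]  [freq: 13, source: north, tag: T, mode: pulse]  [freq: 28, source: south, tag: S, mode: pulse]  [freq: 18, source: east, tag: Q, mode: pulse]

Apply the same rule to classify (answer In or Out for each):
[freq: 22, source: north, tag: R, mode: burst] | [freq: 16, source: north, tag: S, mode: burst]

In, In

'In' ⟺ mode is burst.
[freq: 22, source: north, tag: R, mode: burst] — mode is burst, hence In. [freq: 16, source: north, tag: S, mode: burst] — mode is burst, hence In.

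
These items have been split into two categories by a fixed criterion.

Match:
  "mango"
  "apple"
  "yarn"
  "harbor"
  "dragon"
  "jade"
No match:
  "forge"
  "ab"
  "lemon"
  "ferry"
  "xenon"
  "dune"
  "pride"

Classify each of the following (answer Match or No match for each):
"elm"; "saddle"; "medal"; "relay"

No match, Match, Match, Match

A rule that fits every label: length ≥ 4 AND contains 'a' — true of each 'Match' example, false of each 'No match' one.
"elm": No match (length 3, no 'a'). "saddle": Match (length 6, has 'a'). "medal": Match (length 5, has 'a'). "relay": Match (length 5, has 'a').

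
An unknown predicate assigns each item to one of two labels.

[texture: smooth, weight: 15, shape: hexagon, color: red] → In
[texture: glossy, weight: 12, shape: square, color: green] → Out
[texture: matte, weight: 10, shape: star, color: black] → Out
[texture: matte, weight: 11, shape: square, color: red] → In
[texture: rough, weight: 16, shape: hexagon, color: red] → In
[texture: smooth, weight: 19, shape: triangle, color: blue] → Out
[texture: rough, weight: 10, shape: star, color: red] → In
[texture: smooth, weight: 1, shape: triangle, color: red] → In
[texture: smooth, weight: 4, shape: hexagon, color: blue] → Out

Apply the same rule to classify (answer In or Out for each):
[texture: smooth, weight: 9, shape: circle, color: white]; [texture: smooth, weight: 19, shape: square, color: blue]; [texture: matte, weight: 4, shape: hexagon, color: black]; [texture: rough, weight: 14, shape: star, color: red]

One predicate separates the groups cleanly: color is red.
[texture: smooth, weight: 9, shape: circle, color: white]: color is white, lacks this property → Out. [texture: smooth, weight: 19, shape: square, color: blue]: color is blue, lacks this property → Out. [texture: matte, weight: 4, shape: hexagon, color: black]: color is black, lacks this property → Out. [texture: rough, weight: 14, shape: star, color: red]: color is red, satisfies this → In.

Out, Out, Out, In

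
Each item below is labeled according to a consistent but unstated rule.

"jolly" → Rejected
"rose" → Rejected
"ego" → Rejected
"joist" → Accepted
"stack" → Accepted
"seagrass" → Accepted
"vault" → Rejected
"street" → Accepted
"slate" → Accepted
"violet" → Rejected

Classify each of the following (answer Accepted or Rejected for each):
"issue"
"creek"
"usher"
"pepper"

Accepted, Rejected, Accepted, Rejected

One predicate separates the groups cleanly: length ≥ 5 AND contains 's'.
"issue" → length 5, has 's' → Accepted.
"creek" → length 5, no 's' → Rejected.
"usher" → length 5, has 's' → Accepted.
"pepper" → length 6, no 's' → Rejected.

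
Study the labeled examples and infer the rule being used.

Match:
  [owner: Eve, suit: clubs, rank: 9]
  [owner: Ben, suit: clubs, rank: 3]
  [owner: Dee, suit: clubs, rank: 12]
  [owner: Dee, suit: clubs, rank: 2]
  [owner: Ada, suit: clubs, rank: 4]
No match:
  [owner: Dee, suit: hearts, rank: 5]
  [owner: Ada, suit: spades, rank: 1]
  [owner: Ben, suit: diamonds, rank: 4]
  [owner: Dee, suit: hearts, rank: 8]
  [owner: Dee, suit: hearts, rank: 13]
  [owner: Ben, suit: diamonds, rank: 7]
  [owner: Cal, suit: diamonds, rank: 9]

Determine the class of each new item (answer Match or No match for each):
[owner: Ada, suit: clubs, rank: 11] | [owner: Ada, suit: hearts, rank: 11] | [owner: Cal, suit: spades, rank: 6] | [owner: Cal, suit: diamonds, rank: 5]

Match, No match, No match, No match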